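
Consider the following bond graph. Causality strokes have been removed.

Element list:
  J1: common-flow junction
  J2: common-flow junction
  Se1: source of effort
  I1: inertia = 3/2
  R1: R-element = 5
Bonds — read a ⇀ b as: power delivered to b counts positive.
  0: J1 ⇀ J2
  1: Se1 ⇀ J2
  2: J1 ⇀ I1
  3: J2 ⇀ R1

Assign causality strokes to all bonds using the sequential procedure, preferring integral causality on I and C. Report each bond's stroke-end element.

β1 stroke at J2  (source Se1 imposes e)
β2 stroke at I1  (I1 integral (f out))
β0 stroke at J1  (J1 flow already set via bond 2)
β3 stroke at J2  (common-f at J2 fixed by 0)

b0 stroke at J1
b1 stroke at J2
b2 stroke at I1
b3 stroke at J2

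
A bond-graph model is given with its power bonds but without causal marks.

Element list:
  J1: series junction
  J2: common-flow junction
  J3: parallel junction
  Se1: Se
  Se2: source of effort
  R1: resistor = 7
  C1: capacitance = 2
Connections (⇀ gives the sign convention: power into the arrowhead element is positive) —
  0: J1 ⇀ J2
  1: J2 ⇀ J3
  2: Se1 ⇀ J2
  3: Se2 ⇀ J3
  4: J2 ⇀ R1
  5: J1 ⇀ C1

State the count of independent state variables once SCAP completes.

1  (C1 all integral)

#2 stroke→J2  (Se1 fixes effort; stroke away)
#3 stroke→J3  (source Se2 imposes e)
#1 stroke→J2  (common-e at J3 fixed by 3)
#5 stroke→J1  (C1 outputs effort q/C1)
#0 stroke→J2  (closing 1-jn rule on J1)
#4 stroke→R1  (only one flow-in slot at J2)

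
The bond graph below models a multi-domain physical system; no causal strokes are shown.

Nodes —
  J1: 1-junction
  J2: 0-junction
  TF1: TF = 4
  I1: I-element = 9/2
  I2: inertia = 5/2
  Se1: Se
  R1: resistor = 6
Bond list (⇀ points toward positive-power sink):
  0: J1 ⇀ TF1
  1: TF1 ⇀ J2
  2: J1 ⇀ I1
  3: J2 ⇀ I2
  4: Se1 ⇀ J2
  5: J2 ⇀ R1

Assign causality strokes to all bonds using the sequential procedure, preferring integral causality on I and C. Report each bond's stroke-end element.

#0 stroke at J1
#1 stroke at TF1
#2 stroke at I1
#3 stroke at I2
#4 stroke at J2
#5 stroke at R1

β4 |J2  (Se1 fixes effort; stroke away)
β1 |TF1  (J2: bond 4 brought effort, rest push out)
β3 |I2  (J2: bond 4 brought effort, rest push out)
β5 |R1  (J2 effort already set via bond 4)
β0 |J1  (TF TF1: opposite of bond 1)
β2 |I1  (J1: last free bond brings flow in)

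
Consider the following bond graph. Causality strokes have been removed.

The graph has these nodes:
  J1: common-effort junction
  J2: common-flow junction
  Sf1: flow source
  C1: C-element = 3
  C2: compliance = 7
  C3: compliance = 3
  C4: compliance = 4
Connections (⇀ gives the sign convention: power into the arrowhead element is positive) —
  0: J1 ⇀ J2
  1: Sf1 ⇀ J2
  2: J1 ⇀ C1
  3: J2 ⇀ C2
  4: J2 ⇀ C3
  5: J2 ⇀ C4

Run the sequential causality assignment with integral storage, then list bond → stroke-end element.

b0 stroke at J2
b1 stroke at Sf1
b2 stroke at J1
b3 stroke at J2
b4 stroke at J2
b5 stroke at J2

#1 stroke at Sf1  (source Sf1 imposes f)
#0 stroke at J2  (common-f at J2 fixed by 1)
#3 stroke at J2  (common-f at J2 fixed by 1)
#4 stroke at J2  (J2 flow already set via bond 1)
#5 stroke at J2  (common-f at J2 fixed by 1)
#2 stroke at J1  (J1: last free bond brings effort in)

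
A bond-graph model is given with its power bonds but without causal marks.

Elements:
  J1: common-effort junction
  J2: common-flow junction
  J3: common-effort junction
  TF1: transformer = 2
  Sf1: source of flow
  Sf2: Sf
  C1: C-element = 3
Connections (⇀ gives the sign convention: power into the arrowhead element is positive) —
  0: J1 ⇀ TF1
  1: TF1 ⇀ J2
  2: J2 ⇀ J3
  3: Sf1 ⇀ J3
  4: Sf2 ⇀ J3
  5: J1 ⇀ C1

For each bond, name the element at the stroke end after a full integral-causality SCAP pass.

β3 →Sf1  (Sf1 fixes flow; stroke at Sf1)
β4 →Sf2  (Sf2 fixes flow; stroke at Sf2)
β2 →J3  (closing 0-jn rule on J3)
β1 →J2  (J2 flow already set via bond 2)
β0 →TF1  (TF1 one-in-one-out from 1)
β5 →J1  (only one effort-in slot at J1)

#0 stroke at TF1
#1 stroke at J2
#2 stroke at J3
#3 stroke at Sf1
#4 stroke at Sf2
#5 stroke at J1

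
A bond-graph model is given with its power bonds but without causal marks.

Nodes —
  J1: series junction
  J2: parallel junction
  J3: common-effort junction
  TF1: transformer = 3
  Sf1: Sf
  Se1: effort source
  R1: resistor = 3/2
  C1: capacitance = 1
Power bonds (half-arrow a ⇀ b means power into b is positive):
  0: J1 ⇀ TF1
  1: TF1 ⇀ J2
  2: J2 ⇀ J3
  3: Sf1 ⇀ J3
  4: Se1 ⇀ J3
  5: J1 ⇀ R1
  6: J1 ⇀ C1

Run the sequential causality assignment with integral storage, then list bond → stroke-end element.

b3 |Sf1  (Sf1 (Sf) sets flow on bond)
b4 |J3  (Se1 fixes effort; stroke away)
b2 |J2  (J3 effort already set via bond 4)
b1 |TF1  (common-e at J2 fixed by 2)
b0 |J1  (TF1 one-in-one-out from 1)
b6 |J1  (prefer integral on C1)
b5 |R1  (J1: last free bond brings flow in)

β0 stroke→J1
β1 stroke→TF1
β2 stroke→J2
β3 stroke→Sf1
β4 stroke→J3
β5 stroke→R1
β6 stroke→J1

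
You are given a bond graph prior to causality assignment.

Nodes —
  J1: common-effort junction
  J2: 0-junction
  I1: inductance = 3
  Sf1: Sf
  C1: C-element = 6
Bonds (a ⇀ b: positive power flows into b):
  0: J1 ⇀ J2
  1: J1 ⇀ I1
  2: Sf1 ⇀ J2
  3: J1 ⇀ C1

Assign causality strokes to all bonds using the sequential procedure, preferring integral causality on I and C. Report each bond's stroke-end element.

b2 |Sf1  (Sf1 fixes flow; stroke at Sf1)
b0 |J2  (J2: last free bond brings effort in)
b1 |I1  (I1 integral (f out))
b3 |J1  (J1 needs exactly one e-in)

β0 |J2
β1 |I1
β2 |Sf1
β3 |J1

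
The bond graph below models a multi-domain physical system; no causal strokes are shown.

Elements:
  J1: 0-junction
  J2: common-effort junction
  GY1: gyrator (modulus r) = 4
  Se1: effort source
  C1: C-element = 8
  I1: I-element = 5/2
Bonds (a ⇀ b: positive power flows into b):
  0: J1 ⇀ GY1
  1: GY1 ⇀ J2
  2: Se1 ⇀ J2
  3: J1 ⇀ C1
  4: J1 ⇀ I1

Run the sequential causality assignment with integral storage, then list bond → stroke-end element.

bond 2 stroke→J2  (Se1: effort source, stroke at far end)
bond 1 stroke→GY1  (J2: bond 2 brought effort, rest push out)
bond 0 stroke→GY1  (GY1 both-in/both-out from 1)
bond 3 stroke→J1  (C1 integral (e out))
bond 4 stroke→I1  (0-jn J1 has e-setter on 3)

#0 →GY1
#1 →GY1
#2 →J2
#3 →J1
#4 →I1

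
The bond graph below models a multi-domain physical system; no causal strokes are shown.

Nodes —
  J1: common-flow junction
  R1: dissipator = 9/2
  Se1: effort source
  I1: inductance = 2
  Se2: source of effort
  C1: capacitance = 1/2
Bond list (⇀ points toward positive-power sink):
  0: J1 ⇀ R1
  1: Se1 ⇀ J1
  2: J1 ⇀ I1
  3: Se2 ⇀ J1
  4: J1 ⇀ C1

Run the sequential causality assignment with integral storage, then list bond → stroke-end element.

bond 1 stroke→J1  (Se1: effort source, stroke at far end)
bond 3 stroke→J1  (source Se2 imposes e)
bond 2 stroke→I1  (I1 outputs flow p/I1)
bond 0 stroke→J1  (common-f at J1 fixed by 2)
bond 4 stroke→J1  (1-jn J1 has f-setter on 2)

b0 stroke→J1
b1 stroke→J1
b2 stroke→I1
b3 stroke→J1
b4 stroke→J1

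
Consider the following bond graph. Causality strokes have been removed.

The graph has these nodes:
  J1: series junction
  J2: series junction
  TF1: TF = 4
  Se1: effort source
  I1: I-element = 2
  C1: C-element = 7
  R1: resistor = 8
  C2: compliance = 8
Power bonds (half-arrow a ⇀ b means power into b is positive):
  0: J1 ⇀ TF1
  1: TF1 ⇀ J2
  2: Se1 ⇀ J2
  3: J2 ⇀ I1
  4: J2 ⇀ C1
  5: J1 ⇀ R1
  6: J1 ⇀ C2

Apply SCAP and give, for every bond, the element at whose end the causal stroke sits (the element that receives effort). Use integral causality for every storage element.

β2 stroke→J2  (source Se1 imposes e)
β3 stroke→I1  (I1 outputs flow p/I1)
β1 stroke→J2  (common-f at J2 fixed by 3)
β4 stroke→J2  (1-jn J2 has f-setter on 3)
β0 stroke→TF1  (TF TF1: opposite of bond 1)
β5 stroke→J1  (J1 flow already set via bond 0)
β6 stroke→J1  (J1 flow already set via bond 0)

β0 stroke→TF1
β1 stroke→J2
β2 stroke→J2
β3 stroke→I1
β4 stroke→J2
β5 stroke→J1
β6 stroke→J1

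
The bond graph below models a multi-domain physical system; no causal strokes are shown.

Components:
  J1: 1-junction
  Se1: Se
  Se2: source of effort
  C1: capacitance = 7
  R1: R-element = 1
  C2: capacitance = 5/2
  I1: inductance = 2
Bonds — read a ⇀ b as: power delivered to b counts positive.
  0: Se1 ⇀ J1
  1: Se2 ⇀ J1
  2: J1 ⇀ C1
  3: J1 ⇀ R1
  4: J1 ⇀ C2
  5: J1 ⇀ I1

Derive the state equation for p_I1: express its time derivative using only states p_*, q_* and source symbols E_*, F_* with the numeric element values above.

bond 0 →J1  (Se1: effort source, stroke at far end)
bond 1 →J1  (source Se2 imposes e)
bond 2 →J1  (C1 outputs effort q/C1)
bond 4 →J1  (C2 outputs effort q/C2)
bond 5 →I1  (I1 outputs flow p/I1)
bond 3 →J1  (1-jn J1 has f-setter on 5)

dp_I1/dt = E_Se1 + E_Se2 - p_I1/2 - q_C1/7 - 2*q_C2/5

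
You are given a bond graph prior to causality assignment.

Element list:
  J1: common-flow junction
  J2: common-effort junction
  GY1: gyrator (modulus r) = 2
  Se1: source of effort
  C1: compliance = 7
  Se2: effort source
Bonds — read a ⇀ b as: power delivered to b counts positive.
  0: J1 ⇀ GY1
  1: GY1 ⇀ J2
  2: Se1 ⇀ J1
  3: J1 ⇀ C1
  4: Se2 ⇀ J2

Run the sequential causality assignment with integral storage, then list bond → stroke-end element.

b2 stroke at J1  (Se1: effort source, stroke at far end)
b4 stroke at J2  (Se2 (Se) sets effort on bond)
b1 stroke at GY1  (common-e at J2 fixed by 4)
b0 stroke at GY1  (GY GY1: same side as bond 1)
b3 stroke at J1  (J1: bond 0 brought flow, rest push out)

#0 |GY1
#1 |GY1
#2 |J1
#3 |J1
#4 |J2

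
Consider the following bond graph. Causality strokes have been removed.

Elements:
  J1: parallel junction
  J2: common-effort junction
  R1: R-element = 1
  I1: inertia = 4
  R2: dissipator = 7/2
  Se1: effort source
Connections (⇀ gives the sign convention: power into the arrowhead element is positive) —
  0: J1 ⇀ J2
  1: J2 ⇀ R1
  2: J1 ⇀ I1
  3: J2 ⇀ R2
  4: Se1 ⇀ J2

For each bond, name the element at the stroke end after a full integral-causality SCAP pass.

b0 |J1
b1 |R1
b2 |I1
b3 |R2
b4 |J2

#4 stroke at J2  (Se1 (Se) sets effort on bond)
#0 stroke at J1  (common-e at J2 fixed by 4)
#1 stroke at R1  (0-jn J2 has e-setter on 4)
#3 stroke at R2  (0-jn J2 has e-setter on 4)
#2 stroke at I1  (0-jn J1 has e-setter on 0)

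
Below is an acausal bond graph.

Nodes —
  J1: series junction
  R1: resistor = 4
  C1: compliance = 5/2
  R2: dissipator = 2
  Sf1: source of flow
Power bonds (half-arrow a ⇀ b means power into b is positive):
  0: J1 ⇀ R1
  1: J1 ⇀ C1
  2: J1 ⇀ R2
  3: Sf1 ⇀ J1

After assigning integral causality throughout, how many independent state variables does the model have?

b3 |Sf1  (Sf1 (Sf) sets flow on bond)
b0 |J1  (J1: bond 3 brought flow, rest push out)
b1 |J1  (1-jn J1 has f-setter on 3)
b2 |J1  (J1: bond 3 brought flow, rest push out)

1  (C1 all integral)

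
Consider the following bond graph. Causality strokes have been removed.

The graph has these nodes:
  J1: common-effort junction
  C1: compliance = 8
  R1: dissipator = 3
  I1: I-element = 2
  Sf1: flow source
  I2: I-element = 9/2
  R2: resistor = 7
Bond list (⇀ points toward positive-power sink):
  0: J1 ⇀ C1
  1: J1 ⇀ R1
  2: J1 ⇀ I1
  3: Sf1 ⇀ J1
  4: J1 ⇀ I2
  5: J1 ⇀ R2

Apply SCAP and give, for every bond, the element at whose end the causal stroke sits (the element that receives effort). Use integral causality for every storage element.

bond 0 |J1
bond 1 |R1
bond 2 |I1
bond 3 |Sf1
bond 4 |I2
bond 5 |R2

b3 →Sf1  (Sf1 (Sf) sets flow on bond)
b0 →J1  (prefer integral on C1)
b1 →R1  (J1: bond 0 brought effort, rest push out)
b2 →I1  (0-jn J1 has e-setter on 0)
b4 →I2  (J1: bond 0 brought effort, rest push out)
b5 →R2  (common-e at J1 fixed by 0)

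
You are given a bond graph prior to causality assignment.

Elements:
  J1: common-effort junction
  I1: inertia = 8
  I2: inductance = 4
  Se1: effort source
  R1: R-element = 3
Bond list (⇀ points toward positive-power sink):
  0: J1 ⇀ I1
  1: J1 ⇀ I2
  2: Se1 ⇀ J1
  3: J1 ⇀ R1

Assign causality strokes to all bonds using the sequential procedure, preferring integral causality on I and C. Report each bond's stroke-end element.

bond 0 stroke at I1
bond 1 stroke at I2
bond 2 stroke at J1
bond 3 stroke at R1

bond 2 stroke at J1  (Se1 fixes effort; stroke away)
bond 0 stroke at I1  (J1: bond 2 brought effort, rest push out)
bond 1 stroke at I2  (0-jn J1 has e-setter on 2)
bond 3 stroke at R1  (J1: bond 2 brought effort, rest push out)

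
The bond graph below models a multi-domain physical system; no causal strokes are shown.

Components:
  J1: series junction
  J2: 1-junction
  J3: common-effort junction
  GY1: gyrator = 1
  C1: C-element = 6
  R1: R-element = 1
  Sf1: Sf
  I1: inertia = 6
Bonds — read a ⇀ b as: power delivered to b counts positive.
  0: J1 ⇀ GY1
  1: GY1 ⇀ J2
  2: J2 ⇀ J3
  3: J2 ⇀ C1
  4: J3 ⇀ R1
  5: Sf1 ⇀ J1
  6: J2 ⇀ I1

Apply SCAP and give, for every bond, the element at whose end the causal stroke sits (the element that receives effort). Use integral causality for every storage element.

bond 5 stroke at Sf1  (Sf1: flow source, stroke at near end)
bond 0 stroke at J1  (J1 flow already set via bond 5)
bond 1 stroke at J2  (GY1 both-in/both-out from 0)
bond 3 stroke at J2  (C1 outputs effort q/C1)
bond 6 stroke at I1  (I1 outputs flow p/I1)
bond 2 stroke at J2  (common-f at J2 fixed by 6)
bond 4 stroke at J3  (J3: last free bond brings effort in)

#0 stroke at J1
#1 stroke at J2
#2 stroke at J2
#3 stroke at J2
#4 stroke at J3
#5 stroke at Sf1
#6 stroke at I1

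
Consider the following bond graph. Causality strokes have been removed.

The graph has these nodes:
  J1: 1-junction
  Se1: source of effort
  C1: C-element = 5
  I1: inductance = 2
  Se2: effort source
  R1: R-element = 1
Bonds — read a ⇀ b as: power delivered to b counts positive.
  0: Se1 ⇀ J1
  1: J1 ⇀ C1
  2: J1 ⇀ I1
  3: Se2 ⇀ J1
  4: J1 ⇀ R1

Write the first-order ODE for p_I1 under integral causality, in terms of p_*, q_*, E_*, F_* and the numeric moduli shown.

dp_I1/dt = E_Se1 + E_Se2 - p_I1/2 - q_C1/5

β0 |J1  (Se1 fixes effort; stroke away)
β3 |J1  (Se2 fixes effort; stroke away)
β1 |J1  (C1 outputs effort q/C1)
β2 |I1  (I1 outputs flow p/I1)
β4 |J1  (J1: bond 2 brought flow, rest push out)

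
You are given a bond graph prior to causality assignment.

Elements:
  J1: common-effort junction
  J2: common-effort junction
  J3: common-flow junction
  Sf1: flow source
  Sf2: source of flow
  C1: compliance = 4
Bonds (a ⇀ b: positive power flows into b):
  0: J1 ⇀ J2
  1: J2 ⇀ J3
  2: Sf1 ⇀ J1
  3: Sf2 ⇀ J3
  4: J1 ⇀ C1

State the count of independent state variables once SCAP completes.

b2 →Sf1  (Sf1: flow source, stroke at near end)
b3 →Sf2  (Sf2: flow source, stroke at near end)
b1 →J3  (J3: bond 3 brought flow, rest push out)
b0 →J2  (J2: last free bond brings effort in)
b4 →J1  (J1: last free bond brings effort in)

1  (C1 all integral)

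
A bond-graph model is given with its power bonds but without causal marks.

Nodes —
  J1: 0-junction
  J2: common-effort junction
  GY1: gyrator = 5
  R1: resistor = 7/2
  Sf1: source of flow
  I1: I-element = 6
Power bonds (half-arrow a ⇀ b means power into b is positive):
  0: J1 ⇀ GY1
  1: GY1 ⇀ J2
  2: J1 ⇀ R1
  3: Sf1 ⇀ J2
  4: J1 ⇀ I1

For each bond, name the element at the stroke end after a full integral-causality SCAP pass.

β3 stroke at Sf1  (source Sf1 imposes f)
β1 stroke at J2  (J2: last free bond brings effort in)
β0 stroke at J1  (through GY1, causality inverts; strokes same side of GY1)
β2 stroke at R1  (J1: bond 0 brought effort, rest push out)
β4 stroke at I1  (common-e at J1 fixed by 0)

b0 stroke at J1
b1 stroke at J2
b2 stroke at R1
b3 stroke at Sf1
b4 stroke at I1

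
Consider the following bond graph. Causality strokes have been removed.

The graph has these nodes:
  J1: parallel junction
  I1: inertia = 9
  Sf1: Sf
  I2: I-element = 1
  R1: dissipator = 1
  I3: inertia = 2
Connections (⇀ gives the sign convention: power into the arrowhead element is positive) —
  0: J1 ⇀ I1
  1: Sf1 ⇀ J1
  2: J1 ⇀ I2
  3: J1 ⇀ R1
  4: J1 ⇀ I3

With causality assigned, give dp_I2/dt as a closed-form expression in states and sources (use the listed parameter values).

dp_I2/dt = F_Sf1 - p_I1/9 - p_I2 - p_I3/2

b1 stroke→Sf1  (Sf1 (Sf) sets flow on bond)
b0 stroke→I1  (I1 outputs flow p/I1)
b2 stroke→I2  (I2 integral (f out))
b4 stroke→I3  (prefer integral on I3)
b3 stroke→J1  (J1 needs exactly one e-in)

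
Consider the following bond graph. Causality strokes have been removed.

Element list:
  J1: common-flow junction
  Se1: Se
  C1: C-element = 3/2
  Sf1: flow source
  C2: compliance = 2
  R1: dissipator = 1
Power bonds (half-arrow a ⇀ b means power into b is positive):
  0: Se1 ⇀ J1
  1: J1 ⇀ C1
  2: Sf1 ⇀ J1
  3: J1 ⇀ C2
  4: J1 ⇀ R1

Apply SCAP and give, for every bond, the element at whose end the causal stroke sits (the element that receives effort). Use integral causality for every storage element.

β0 stroke→J1  (Se1 (Se) sets effort on bond)
β2 stroke→Sf1  (Sf1: flow source, stroke at near end)
β1 stroke→J1  (common-f at J1 fixed by 2)
β3 stroke→J1  (1-jn J1 has f-setter on 2)
β4 stroke→J1  (1-jn J1 has f-setter on 2)

bond 0 |J1
bond 1 |J1
bond 2 |Sf1
bond 3 |J1
bond 4 |J1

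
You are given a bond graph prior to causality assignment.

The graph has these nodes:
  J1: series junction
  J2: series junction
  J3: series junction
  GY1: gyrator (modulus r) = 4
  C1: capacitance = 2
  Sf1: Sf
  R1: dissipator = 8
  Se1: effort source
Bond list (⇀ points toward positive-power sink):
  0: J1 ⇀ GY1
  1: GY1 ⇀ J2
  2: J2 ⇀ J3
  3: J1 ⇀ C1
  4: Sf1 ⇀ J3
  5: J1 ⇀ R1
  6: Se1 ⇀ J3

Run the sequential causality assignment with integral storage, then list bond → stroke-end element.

β4 |Sf1  (Sf1 (Sf) sets flow on bond)
β6 |J3  (Se1: effort source, stroke at far end)
β2 |J3  (J3: bond 4 brought flow, rest push out)
β1 |J2  (J2: bond 2 brought flow, rest push out)
β0 |J1  (GY GY1: same side as bond 1)
β3 |J1  (C1: C, integral causality)
β5 |R1  (J1 needs exactly one f-in)

b0 stroke→J1
b1 stroke→J2
b2 stroke→J3
b3 stroke→J1
b4 stroke→Sf1
b5 stroke→R1
b6 stroke→J3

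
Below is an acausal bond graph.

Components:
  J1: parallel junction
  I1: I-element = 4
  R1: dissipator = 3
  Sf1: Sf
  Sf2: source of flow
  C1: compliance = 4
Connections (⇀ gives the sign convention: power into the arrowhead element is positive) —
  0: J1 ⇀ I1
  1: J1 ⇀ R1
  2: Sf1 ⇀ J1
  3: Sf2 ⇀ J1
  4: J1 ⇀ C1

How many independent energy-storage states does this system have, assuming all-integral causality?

2  (C1, I1 all integral)

#2 |Sf1  (source Sf1 imposes f)
#3 |Sf2  (Sf2: flow source, stroke at near end)
#0 |I1  (I1 integral (f out))
#4 |J1  (C1: C, integral causality)
#1 |R1  (common-e at J1 fixed by 4)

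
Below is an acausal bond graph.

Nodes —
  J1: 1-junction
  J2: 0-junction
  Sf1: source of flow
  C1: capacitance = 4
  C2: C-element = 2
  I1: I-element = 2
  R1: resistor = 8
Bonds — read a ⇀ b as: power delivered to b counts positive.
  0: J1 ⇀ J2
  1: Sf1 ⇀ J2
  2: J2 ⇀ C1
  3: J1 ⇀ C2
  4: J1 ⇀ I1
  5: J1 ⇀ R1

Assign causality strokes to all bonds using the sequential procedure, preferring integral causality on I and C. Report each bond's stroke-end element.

#1 |Sf1  (Sf1 fixes flow; stroke at Sf1)
#2 |J2  (C1 outputs effort q/C1)
#0 |J1  (0-jn J2 has e-setter on 2)
#3 |J1  (C2: C, integral causality)
#4 |I1  (prefer integral on I1)
#5 |J1  (common-f at J1 fixed by 4)

b0 →J1
b1 →Sf1
b2 →J2
b3 →J1
b4 →I1
b5 →J1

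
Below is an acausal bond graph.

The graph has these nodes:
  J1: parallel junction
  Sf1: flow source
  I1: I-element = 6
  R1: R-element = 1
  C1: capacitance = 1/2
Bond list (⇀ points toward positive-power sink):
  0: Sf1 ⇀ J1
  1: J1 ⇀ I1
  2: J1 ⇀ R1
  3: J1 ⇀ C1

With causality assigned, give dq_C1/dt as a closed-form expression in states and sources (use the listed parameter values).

dq_C1/dt = F_Sf1 - p_I1/6 - 2*q_C1

b0 |Sf1  (Sf1 fixes flow; stroke at Sf1)
b1 |I1  (prefer integral on I1)
b3 |J1  (C1 integral (e out))
b2 |R1  (J1: bond 3 brought effort, rest push out)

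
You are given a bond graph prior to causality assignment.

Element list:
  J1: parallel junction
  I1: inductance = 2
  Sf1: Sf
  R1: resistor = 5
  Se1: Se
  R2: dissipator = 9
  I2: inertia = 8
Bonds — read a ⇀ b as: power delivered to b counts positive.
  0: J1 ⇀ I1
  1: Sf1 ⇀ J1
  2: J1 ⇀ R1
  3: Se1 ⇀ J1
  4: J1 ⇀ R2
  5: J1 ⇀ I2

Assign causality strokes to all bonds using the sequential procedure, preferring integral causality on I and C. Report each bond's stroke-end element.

#0 stroke→I1
#1 stroke→Sf1
#2 stroke→R1
#3 stroke→J1
#4 stroke→R2
#5 stroke→I2

#1 →Sf1  (Sf1 (Sf) sets flow on bond)
#3 →J1  (Se1: effort source, stroke at far end)
#0 →I1  (J1 effort already set via bond 3)
#2 →R1  (0-jn J1 has e-setter on 3)
#4 →R2  (J1: bond 3 brought effort, rest push out)
#5 →I2  (common-e at J1 fixed by 3)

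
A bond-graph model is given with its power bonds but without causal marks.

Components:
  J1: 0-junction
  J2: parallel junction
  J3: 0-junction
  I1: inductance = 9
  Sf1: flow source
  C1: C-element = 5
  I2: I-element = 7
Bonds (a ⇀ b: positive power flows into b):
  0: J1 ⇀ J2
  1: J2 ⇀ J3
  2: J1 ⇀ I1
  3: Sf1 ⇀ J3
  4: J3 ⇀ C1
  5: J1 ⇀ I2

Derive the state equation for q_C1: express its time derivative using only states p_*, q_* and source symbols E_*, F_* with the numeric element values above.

b3 |Sf1  (Sf1 (Sf) sets flow on bond)
b2 |I1  (I1 outputs flow p/I1)
b4 |J3  (C1 integral (e out))
b1 |J2  (J3: bond 4 brought effort, rest push out)
b0 |J1  (J2: bond 1 brought effort, rest push out)
b5 |I2  (J1 effort already set via bond 0)

dq_C1/dt = F_Sf1 - p_I1/9 - p_I2/7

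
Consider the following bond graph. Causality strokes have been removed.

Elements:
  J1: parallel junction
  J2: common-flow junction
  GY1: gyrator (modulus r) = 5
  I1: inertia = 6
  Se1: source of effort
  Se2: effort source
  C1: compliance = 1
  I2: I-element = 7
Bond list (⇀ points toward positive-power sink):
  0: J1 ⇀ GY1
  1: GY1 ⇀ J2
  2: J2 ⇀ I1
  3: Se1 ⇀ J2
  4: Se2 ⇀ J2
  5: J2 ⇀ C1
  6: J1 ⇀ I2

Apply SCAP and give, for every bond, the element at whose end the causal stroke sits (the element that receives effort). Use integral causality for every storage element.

b0 |J1
b1 |J2
b2 |I1
b3 |J2
b4 |J2
b5 |J2
b6 |I2

β3 →J2  (Se1 fixes effort; stroke away)
β4 →J2  (Se2 (Se) sets effort on bond)
β2 →I1  (I1 integral (f out))
β1 →J2  (common-f at J2 fixed by 2)
β5 →J2  (common-f at J2 fixed by 2)
β0 →J1  (GY GY1: same side as bond 1)
β6 →I2  (common-e at J1 fixed by 0)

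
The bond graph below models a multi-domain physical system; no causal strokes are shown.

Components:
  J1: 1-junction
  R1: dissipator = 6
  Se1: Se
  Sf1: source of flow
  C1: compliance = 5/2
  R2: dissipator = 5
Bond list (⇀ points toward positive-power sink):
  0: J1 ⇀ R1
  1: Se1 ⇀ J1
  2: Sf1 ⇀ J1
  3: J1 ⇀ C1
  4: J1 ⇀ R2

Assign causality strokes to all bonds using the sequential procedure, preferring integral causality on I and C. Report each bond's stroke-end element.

#1 |J1  (Se1 fixes effort; stroke away)
#2 |Sf1  (Sf1: flow source, stroke at near end)
#0 |J1  (J1: bond 2 brought flow, rest push out)
#3 |J1  (J1 flow already set via bond 2)
#4 |J1  (J1 flow already set via bond 2)

bond 0 |J1
bond 1 |J1
bond 2 |Sf1
bond 3 |J1
bond 4 |J1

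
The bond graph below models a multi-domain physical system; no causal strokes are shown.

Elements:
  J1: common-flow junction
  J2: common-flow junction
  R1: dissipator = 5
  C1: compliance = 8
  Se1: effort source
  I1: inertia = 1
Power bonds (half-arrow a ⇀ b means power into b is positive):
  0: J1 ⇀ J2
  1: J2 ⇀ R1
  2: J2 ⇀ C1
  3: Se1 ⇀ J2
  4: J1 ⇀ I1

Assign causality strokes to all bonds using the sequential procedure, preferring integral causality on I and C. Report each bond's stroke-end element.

bond 3 stroke at J2  (source Se1 imposes e)
bond 2 stroke at J2  (C1 integral (e out))
bond 4 stroke at I1  (I1: I, integral causality)
bond 0 stroke at J1  (1-jn J1 has f-setter on 4)
bond 1 stroke at J2  (J2: bond 0 brought flow, rest push out)

b0 |J1
b1 |J2
b2 |J2
b3 |J2
b4 |I1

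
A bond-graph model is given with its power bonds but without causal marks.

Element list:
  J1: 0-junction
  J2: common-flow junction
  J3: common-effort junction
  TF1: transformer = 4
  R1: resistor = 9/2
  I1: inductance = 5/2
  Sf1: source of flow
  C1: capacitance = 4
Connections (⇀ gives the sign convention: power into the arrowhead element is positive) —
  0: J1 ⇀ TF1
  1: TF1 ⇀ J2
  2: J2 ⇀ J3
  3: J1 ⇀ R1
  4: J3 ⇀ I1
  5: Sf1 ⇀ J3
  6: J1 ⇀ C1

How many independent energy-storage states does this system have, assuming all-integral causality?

b5 stroke→Sf1  (Sf1: flow source, stroke at near end)
b4 stroke→I1  (prefer integral on I1)
b2 stroke→J3  (J3 needs exactly one e-in)
b1 stroke→J2  (J2: bond 2 brought flow, rest push out)
b0 stroke→TF1  (TF1: transformer flips bond 1)
b6 stroke→J1  (C1: C, integral causality)
b3 stroke→R1  (0-jn J1 has e-setter on 6)

2  (C1, I1 all integral)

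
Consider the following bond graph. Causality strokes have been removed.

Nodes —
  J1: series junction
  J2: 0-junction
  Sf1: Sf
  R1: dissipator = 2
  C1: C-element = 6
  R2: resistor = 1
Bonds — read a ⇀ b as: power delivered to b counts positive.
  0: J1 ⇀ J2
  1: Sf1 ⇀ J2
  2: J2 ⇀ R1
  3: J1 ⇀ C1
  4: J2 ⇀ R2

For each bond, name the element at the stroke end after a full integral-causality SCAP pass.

b1 →Sf1  (Sf1: flow source, stroke at near end)
b3 →J1  (C1 outputs effort q/C1)
b0 →J2  (J1 needs exactly one f-in)
b2 →R1  (J2: bond 0 brought effort, rest push out)
b4 →R2  (J2 effort already set via bond 0)

β0 →J2
β1 →Sf1
β2 →R1
β3 →J1
β4 →R2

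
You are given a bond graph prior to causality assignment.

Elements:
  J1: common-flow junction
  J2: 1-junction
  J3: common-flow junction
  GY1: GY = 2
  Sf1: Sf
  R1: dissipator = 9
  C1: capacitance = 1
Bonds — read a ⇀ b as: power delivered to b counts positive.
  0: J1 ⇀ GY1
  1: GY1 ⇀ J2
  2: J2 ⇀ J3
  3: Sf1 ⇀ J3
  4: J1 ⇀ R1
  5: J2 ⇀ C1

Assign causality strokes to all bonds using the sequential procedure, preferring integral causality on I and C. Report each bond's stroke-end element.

β3 →Sf1  (Sf1 (Sf) sets flow on bond)
β2 →J3  (1-jn J3 has f-setter on 3)
β1 →J2  (J2 flow already set via bond 2)
β5 →J2  (common-f at J2 fixed by 2)
β0 →J1  (through GY1, causality inverts; strokes same side of GY1)
β4 →R1  (only one flow-in slot at J1)

#0 |J1
#1 |J2
#2 |J3
#3 |Sf1
#4 |R1
#5 |J2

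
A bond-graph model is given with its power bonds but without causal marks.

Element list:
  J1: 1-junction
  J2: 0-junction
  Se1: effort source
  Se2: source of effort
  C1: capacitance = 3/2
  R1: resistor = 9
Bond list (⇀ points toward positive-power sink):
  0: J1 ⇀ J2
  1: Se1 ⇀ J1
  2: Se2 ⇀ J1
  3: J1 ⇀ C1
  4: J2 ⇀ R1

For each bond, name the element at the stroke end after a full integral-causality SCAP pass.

b1 →J1  (Se1: effort source, stroke at far end)
b2 →J1  (Se2 (Se) sets effort on bond)
b3 →J1  (C1: C, integral causality)
b0 →J2  (J1: last free bond brings flow in)
b4 →R1  (0-jn J2 has e-setter on 0)

#0 stroke at J2
#1 stroke at J1
#2 stroke at J1
#3 stroke at J1
#4 stroke at R1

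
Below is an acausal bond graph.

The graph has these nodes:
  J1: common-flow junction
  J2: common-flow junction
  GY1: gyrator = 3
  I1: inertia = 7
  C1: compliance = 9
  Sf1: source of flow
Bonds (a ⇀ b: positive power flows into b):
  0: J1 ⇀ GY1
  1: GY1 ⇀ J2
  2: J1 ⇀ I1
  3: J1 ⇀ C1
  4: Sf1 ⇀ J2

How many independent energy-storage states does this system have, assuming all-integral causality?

b4 stroke at Sf1  (Sf1 (Sf) sets flow on bond)
b1 stroke at J2  (J2: bond 4 brought flow, rest push out)
b0 stroke at J1  (GY1: gyrator matches bond 1)
b2 stroke at I1  (I1: I, integral causality)
b3 stroke at J1  (J1: bond 2 brought flow, rest push out)

2  (C1, I1 all integral)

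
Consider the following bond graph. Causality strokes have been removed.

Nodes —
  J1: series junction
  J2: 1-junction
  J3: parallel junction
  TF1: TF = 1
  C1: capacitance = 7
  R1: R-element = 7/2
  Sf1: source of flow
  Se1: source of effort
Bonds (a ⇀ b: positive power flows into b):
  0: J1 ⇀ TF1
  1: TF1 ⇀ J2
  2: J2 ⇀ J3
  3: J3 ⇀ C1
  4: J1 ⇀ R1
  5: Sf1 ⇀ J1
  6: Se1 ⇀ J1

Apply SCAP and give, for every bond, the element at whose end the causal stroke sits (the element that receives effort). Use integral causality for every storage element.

#0 stroke at J1
#1 stroke at TF1
#2 stroke at J2
#3 stroke at J3
#4 stroke at J1
#5 stroke at Sf1
#6 stroke at J1

β5 stroke→Sf1  (Sf1: flow source, stroke at near end)
β6 stroke→J1  (Se1 fixes effort; stroke away)
β0 stroke→J1  (J1 flow already set via bond 5)
β4 stroke→J1  (J1 flow already set via bond 5)
β1 stroke→TF1  (TF1 one-in-one-out from 0)
β2 stroke→J2  (common-f at J2 fixed by 1)
β3 stroke→J3  (closing 0-jn rule on J3)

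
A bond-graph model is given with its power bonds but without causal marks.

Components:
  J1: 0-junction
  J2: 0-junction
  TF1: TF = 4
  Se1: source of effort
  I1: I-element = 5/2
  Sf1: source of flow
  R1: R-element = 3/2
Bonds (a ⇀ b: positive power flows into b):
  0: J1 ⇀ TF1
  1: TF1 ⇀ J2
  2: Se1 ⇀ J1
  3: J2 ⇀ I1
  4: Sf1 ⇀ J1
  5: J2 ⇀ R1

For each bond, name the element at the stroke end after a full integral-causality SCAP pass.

bond 2 →J1  (Se1 (Se) sets effort on bond)
bond 4 →Sf1  (Sf1: flow source, stroke at near end)
bond 0 →TF1  (common-e at J1 fixed by 2)
bond 1 →J2  (TF TF1: opposite of bond 0)
bond 3 →I1  (common-e at J2 fixed by 1)
bond 5 →R1  (0-jn J2 has e-setter on 1)

b0 stroke at TF1
b1 stroke at J2
b2 stroke at J1
b3 stroke at I1
b4 stroke at Sf1
b5 stroke at R1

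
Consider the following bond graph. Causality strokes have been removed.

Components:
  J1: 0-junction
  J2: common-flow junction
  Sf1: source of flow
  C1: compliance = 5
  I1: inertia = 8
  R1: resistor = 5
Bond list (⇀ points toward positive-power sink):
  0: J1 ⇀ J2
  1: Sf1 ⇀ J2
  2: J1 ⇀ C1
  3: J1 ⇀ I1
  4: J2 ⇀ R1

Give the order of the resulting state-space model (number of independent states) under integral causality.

2  (C1, I1 all integral)

#1 |Sf1  (Sf1 (Sf) sets flow on bond)
#0 |J2  (common-f at J2 fixed by 1)
#4 |J2  (J2: bond 1 brought flow, rest push out)
#2 |J1  (C1 integral (e out))
#3 |I1  (J1: bond 2 brought effort, rest push out)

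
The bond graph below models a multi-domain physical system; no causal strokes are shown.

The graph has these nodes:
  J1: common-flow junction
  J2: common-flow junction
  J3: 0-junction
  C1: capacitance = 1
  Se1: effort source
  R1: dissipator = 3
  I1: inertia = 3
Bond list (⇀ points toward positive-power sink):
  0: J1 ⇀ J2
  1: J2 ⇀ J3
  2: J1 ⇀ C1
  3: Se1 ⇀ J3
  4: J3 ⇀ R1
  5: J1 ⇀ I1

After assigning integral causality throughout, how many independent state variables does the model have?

b3 stroke at J3  (source Se1 imposes e)
b1 stroke at J2  (J3: bond 3 brought effort, rest push out)
b4 stroke at R1  (J3: bond 3 brought effort, rest push out)
b0 stroke at J1  (only one flow-in slot at J2)
b2 stroke at J1  (C1 outputs effort q/C1)
b5 stroke at I1  (J1 needs exactly one f-in)

2  (C1, I1 all integral)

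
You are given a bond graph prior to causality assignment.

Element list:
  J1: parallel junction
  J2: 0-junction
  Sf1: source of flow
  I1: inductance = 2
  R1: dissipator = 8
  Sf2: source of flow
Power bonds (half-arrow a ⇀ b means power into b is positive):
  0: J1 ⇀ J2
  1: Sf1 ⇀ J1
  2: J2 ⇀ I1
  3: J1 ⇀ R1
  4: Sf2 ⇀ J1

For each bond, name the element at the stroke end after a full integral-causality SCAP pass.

β1 stroke at Sf1  (Sf1 fixes flow; stroke at Sf1)
β4 stroke at Sf2  (Sf2: flow source, stroke at near end)
β2 stroke at I1  (I1 integral (f out))
β0 stroke at J2  (closing 0-jn rule on J2)
β3 stroke at J1  (only one effort-in slot at J1)

b0 →J2
b1 →Sf1
b2 →I1
b3 →J1
b4 →Sf2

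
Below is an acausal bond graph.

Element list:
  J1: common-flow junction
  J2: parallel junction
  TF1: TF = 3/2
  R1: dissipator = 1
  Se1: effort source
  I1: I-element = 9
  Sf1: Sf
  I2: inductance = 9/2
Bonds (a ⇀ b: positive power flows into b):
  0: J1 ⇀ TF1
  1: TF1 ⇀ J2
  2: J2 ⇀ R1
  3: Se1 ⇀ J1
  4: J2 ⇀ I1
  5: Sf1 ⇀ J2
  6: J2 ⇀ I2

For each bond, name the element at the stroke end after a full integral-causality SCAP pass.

bond 3 →J1  (Se1: effort source, stroke at far end)
bond 5 →Sf1  (Sf1 fixes flow; stroke at Sf1)
bond 0 →TF1  (closing 1-jn rule on J1)
bond 1 →J2  (TF1: transformer flips bond 0)
bond 2 →R1  (J2 effort already set via bond 1)
bond 4 →I1  (J2: bond 1 brought effort, rest push out)
bond 6 →I2  (common-e at J2 fixed by 1)

bond 0 stroke at TF1
bond 1 stroke at J2
bond 2 stroke at R1
bond 3 stroke at J1
bond 4 stroke at I1
bond 5 stroke at Sf1
bond 6 stroke at I2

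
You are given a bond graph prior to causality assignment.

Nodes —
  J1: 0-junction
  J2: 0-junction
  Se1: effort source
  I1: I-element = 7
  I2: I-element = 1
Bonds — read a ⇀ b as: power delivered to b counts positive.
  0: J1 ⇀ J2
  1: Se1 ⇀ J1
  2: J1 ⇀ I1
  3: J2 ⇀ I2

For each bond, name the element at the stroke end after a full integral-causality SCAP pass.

bond 1 stroke→J1  (Se1: effort source, stroke at far end)
bond 0 stroke→J2  (J1 effort already set via bond 1)
bond 2 stroke→I1  (0-jn J1 has e-setter on 1)
bond 3 stroke→I2  (J2: bond 0 brought effort, rest push out)

bond 0 |J2
bond 1 |J1
bond 2 |I1
bond 3 |I2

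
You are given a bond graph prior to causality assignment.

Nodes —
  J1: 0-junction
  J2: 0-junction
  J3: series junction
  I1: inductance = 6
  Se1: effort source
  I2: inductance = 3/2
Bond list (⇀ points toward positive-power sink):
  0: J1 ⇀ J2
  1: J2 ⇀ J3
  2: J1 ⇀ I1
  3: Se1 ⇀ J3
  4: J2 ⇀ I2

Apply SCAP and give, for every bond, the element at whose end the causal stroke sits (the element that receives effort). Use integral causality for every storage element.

#0 |J1
#1 |J2
#2 |I1
#3 |J3
#4 |I2

β3 stroke at J3  (source Se1 imposes e)
β1 stroke at J2  (closing 1-jn rule on J3)
β0 stroke at J1  (common-e at J2 fixed by 1)
β4 stroke at I2  (J2 effort already set via bond 1)
β2 stroke at I1  (J1 effort already set via bond 0)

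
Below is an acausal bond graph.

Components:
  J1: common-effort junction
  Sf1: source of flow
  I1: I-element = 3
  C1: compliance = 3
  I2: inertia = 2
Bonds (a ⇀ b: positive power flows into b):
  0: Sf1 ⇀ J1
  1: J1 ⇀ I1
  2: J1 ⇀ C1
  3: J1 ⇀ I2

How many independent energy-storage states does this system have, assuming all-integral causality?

3  (C1, I1, I2 all integral)

β0 stroke→Sf1  (Sf1 (Sf) sets flow on bond)
β1 stroke→I1  (I1 outputs flow p/I1)
β2 stroke→J1  (prefer integral on C1)
β3 stroke→I2  (J1: bond 2 brought effort, rest push out)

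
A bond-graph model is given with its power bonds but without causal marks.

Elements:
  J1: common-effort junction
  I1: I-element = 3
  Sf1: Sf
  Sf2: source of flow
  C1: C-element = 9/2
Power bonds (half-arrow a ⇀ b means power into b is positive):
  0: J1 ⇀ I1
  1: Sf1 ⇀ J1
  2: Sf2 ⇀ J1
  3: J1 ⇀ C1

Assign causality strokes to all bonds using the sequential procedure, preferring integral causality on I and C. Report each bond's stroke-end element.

β1 stroke at Sf1  (Sf1 (Sf) sets flow on bond)
β2 stroke at Sf2  (Sf2 (Sf) sets flow on bond)
β0 stroke at I1  (I1 integral (f out))
β3 stroke at J1  (closing 0-jn rule on J1)

bond 0 stroke at I1
bond 1 stroke at Sf1
bond 2 stroke at Sf2
bond 3 stroke at J1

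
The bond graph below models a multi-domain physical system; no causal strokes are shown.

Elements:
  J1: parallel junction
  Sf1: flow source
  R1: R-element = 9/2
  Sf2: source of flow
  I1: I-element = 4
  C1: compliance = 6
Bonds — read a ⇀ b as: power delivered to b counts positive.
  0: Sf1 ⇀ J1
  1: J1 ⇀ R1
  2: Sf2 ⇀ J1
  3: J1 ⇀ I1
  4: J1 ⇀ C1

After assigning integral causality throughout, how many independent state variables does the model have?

2  (C1, I1 all integral)

#0 →Sf1  (source Sf1 imposes f)
#2 →Sf2  (Sf2 (Sf) sets flow on bond)
#3 →I1  (I1 integral (f out))
#4 →J1  (C1: C, integral causality)
#1 →R1  (0-jn J1 has e-setter on 4)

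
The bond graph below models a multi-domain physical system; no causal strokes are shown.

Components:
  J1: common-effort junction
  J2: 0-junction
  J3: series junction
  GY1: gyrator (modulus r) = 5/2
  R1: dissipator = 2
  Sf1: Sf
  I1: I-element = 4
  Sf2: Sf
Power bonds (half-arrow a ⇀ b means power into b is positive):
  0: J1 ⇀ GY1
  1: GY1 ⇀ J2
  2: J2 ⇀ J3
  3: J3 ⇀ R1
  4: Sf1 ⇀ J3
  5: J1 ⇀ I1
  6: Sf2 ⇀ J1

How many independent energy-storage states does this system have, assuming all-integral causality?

bond 4 stroke at Sf1  (Sf1 fixes flow; stroke at Sf1)
bond 6 stroke at Sf2  (Sf2: flow source, stroke at near end)
bond 2 stroke at J3  (J3: bond 4 brought flow, rest push out)
bond 3 stroke at J3  (1-jn J3 has f-setter on 4)
bond 1 stroke at J2  (J2: last free bond brings effort in)
bond 0 stroke at J1  (GY1 both-in/both-out from 1)
bond 5 stroke at I1  (J1: bond 0 brought effort, rest push out)

1  (I1 all integral)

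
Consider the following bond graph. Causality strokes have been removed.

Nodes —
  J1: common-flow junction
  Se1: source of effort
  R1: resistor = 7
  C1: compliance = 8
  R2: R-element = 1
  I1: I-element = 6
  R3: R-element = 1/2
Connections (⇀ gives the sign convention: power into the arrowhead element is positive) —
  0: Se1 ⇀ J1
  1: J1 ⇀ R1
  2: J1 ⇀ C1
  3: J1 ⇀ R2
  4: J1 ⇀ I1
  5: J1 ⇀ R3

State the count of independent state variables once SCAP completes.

bond 0 stroke→J1  (source Se1 imposes e)
bond 2 stroke→J1  (prefer integral on C1)
bond 4 stroke→I1  (I1 outputs flow p/I1)
bond 1 stroke→J1  (1-jn J1 has f-setter on 4)
bond 3 stroke→J1  (J1: bond 4 brought flow, rest push out)
bond 5 stroke→J1  (J1: bond 4 brought flow, rest push out)

2  (C1, I1 all integral)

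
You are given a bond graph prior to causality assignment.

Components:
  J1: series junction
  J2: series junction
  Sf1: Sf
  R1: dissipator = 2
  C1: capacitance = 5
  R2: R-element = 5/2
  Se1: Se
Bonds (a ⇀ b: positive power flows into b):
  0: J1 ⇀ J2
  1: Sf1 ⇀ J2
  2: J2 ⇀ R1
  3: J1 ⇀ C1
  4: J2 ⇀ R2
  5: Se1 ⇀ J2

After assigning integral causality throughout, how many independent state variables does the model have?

β1 stroke→Sf1  (source Sf1 imposes f)
β5 stroke→J2  (Se1: effort source, stroke at far end)
β0 stroke→J2  (J2: bond 1 brought flow, rest push out)
β2 stroke→J2  (J2 flow already set via bond 1)
β4 stroke→J2  (common-f at J2 fixed by 1)
β3 stroke→J1  (common-f at J1 fixed by 0)

1  (C1 all integral)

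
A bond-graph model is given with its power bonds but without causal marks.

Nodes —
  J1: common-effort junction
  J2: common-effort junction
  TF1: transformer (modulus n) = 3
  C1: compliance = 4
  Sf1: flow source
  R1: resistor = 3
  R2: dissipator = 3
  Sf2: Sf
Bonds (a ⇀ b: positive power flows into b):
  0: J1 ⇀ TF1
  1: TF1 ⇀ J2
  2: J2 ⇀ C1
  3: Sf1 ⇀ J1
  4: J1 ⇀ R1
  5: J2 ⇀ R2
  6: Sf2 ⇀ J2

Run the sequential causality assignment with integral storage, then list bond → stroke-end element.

#3 stroke at Sf1  (source Sf1 imposes f)
#6 stroke at Sf2  (source Sf2 imposes f)
#2 stroke at J2  (C1: C, integral causality)
#1 stroke at TF1  (0-jn J2 has e-setter on 2)
#5 stroke at R2  (common-e at J2 fixed by 2)
#0 stroke at J1  (through TF1, causality passes straight; one stroke at TF1)
#4 stroke at R1  (0-jn J1 has e-setter on 0)

β0 stroke→J1
β1 stroke→TF1
β2 stroke→J2
β3 stroke→Sf1
β4 stroke→R1
β5 stroke→R2
β6 stroke→Sf2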